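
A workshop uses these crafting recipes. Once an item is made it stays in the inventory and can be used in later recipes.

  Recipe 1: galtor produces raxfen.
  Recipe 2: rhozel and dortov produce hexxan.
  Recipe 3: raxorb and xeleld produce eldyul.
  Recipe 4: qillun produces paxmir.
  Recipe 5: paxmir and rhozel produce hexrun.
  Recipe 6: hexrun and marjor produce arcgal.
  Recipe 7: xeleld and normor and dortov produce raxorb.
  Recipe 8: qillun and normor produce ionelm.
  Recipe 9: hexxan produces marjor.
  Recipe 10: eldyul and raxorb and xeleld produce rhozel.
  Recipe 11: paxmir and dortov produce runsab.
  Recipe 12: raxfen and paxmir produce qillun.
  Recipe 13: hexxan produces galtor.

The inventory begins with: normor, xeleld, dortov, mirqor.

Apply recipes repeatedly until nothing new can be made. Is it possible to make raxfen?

Yes

xeleld and normor and dortov → raxorb (Recipe 7).
raxorb and xeleld → eldyul (Recipe 3).
eldyul and raxorb and xeleld → rhozel (Recipe 10).
Using Recipe 2, rhozel and dortov make hexxan.
Using Recipe 13, hexxan makes galtor.
Using Recipe 1, galtor makes raxfen.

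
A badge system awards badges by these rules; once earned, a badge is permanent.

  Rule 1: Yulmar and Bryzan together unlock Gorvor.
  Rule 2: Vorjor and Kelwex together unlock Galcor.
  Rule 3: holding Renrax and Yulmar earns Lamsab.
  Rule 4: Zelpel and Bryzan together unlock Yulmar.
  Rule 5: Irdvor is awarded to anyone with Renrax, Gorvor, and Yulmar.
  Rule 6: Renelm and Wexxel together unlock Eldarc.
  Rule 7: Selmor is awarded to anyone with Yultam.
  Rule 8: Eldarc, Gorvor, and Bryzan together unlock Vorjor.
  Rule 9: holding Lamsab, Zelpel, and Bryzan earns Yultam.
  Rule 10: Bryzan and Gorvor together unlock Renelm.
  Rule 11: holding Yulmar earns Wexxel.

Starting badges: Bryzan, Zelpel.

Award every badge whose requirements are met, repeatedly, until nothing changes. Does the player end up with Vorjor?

Yes

With Zelpel and Bryzan, Yulmar is earned (Rule 4).
With Yulmar and Bryzan, Gorvor is earned (Rule 1).
With Yulmar, Wexxel is earned (Rule 11).
With Bryzan and Gorvor, Renelm is earned (Rule 10).
With Renelm and Wexxel, Eldarc is earned (Rule 6).
With Eldarc, Gorvor, and Bryzan, Vorjor is earned (Rule 8).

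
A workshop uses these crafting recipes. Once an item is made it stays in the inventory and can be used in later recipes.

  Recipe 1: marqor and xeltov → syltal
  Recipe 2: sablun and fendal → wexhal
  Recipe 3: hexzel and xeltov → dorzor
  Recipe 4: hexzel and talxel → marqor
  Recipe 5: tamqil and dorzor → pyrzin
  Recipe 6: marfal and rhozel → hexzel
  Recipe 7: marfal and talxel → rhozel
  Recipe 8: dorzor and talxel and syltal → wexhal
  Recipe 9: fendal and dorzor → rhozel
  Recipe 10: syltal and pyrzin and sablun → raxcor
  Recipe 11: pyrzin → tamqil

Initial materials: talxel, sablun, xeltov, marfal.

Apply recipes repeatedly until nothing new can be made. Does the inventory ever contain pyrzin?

pyrzin would need tamqil and dorzor (Recipe 5), but tamqil is never obtained.

No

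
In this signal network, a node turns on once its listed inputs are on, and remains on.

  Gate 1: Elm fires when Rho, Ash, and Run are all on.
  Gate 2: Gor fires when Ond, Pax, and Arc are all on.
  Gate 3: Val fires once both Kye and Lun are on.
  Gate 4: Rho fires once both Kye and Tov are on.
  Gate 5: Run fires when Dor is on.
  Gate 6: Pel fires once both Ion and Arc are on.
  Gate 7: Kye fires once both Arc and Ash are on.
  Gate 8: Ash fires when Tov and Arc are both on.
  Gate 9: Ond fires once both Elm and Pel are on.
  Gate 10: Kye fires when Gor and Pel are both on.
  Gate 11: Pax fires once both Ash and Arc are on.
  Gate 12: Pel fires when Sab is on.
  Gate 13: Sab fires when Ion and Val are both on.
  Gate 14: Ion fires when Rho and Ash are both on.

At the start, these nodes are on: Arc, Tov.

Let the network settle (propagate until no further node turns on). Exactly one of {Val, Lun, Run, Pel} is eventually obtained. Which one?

Gate 8: Tov and Arc on → Ash on.
Arc and Ash are on, so Kye fires (Gate 7).
Kye and Tov are on, so Rho fires (Gate 4).
Gate 14: Rho and Ash on → Ion on.
Gate 6: Ion and Arc on → Pel on.
Run would need Dor (Gate 5), but Dor never turns on. No rule produces Lun, and it is not given. Val would need Kye and Lun (Gate 3), but Lun never turns on.

Pel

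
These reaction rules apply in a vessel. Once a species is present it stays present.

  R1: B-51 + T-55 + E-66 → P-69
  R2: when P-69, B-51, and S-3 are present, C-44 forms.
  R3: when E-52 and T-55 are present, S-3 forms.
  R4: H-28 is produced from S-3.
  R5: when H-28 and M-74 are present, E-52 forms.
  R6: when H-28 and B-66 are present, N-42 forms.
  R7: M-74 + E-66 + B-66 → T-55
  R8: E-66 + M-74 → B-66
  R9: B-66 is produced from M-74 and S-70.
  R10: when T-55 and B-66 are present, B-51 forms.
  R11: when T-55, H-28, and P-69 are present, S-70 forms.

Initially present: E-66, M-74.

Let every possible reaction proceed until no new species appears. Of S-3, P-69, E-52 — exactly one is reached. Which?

E-66 and M-74 present → B-66 forms (R8).
M-74, E-66, and B-66 present → T-55 forms (R7).
T-55 and B-66 present → B-51 forms (R10).
B-51, T-55, and E-66 present → P-69 forms (R1).
E-52 would need H-28 and M-74 (R5), but H-28 never forms. S-3 would need E-52 and T-55 (R3), but E-52 never forms.

P-69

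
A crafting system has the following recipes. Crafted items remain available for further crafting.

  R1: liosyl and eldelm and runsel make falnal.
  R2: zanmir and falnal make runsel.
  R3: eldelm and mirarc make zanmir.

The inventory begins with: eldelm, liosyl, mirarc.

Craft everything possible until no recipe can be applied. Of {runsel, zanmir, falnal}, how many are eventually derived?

Using R3, eldelm and mirarc make zanmir.
runsel would need zanmir and falnal (R2), but falnal is never obtained.
zanmir: reached.
falnal would need liosyl, eldelm, and runsel (R1), but runsel is never obtained.
Reached: zanmir — 1 of the 3.

1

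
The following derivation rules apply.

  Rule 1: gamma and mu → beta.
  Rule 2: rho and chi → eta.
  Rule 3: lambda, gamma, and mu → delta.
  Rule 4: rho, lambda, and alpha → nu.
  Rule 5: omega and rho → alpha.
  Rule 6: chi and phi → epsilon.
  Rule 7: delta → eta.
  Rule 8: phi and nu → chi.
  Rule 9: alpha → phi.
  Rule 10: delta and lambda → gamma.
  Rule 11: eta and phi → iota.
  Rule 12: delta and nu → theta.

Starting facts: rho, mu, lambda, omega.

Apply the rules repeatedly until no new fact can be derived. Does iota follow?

Yes

From omega and rho, Rule 5 gives alpha.
alpha holds, so phi follows (Rule 9).
From rho, lambda, and alpha, Rule 4 gives nu.
From phi and nu, Rule 8 gives chi.
rho and chi hold, so eta follows (Rule 2).
eta and phi hold, so iota follows (Rule 11).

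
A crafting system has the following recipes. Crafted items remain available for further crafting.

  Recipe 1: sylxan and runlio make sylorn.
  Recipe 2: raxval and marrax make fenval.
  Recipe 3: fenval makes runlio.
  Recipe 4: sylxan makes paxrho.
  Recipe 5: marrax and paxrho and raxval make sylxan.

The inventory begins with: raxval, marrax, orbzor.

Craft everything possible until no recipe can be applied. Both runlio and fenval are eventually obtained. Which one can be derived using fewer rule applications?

fenval

fenval: raxval and marrax → fenval (Recipe 2). [1 rule application]
runlio: raxval and marrax → fenval (Recipe 2). Using Recipe 3, fenval makes runlio. [2 rule applications]
fenval needs fewer.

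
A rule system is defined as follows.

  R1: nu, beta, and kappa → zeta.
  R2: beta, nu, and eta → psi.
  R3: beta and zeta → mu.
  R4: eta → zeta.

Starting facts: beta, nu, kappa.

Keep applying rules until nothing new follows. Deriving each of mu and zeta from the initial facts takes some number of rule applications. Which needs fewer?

zeta: From nu, beta, and kappa, R1 gives zeta. [1 rule application]
mu: From nu, beta, and kappa, R1 gives zeta. From beta and zeta, R3 gives mu. [2 rule applications]
zeta needs fewer.

zeta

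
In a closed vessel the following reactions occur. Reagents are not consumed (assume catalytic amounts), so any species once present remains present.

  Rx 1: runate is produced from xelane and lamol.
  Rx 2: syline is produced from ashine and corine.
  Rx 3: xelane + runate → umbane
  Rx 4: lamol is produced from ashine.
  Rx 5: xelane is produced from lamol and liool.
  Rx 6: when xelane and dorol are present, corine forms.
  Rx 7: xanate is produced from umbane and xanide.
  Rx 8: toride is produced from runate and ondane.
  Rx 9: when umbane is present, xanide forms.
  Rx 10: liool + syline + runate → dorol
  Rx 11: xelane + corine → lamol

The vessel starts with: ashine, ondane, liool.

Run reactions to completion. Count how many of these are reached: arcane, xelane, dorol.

1

ashine present → lamol forms (Rx 4).
lamol and liool present → xelane forms (Rx 5).
No rule produces arcane, and it is not given.
xelane: reached.
dorol would need liool, syline, and runate (Rx 10), but syline never forms.
Reached: xelane — 1 of the 3.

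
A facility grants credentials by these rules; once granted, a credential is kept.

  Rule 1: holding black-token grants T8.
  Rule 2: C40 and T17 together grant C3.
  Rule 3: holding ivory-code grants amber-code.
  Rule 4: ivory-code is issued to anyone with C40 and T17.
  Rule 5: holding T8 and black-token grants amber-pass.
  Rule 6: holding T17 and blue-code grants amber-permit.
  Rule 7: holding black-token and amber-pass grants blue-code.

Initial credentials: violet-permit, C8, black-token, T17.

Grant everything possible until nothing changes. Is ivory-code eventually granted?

No

ivory-code would need C40 and T17 (Rule 4), but C40 is never granted.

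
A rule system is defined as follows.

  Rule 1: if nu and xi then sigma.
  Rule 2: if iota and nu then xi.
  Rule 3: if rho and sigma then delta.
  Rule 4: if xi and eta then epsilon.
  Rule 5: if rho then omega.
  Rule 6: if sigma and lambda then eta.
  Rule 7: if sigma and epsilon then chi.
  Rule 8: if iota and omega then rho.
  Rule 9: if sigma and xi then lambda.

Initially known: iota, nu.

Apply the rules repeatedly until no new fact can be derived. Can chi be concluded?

Yes

From iota and nu, Rule 2 gives xi.
From nu and xi, Rule 1 gives sigma.
From sigma and xi, Rule 9 gives lambda.
From sigma and lambda, Rule 6 gives eta.
xi and eta hold, so epsilon follows (Rule 4).
sigma and epsilon hold, so chi follows (Rule 7).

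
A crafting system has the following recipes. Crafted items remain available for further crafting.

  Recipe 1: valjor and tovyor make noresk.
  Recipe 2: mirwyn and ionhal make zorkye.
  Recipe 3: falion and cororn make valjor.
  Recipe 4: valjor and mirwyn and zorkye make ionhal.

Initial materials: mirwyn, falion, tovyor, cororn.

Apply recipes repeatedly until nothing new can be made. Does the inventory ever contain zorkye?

No

zorkye would need mirwyn and ionhal (Recipe 2), but ionhal is never obtained.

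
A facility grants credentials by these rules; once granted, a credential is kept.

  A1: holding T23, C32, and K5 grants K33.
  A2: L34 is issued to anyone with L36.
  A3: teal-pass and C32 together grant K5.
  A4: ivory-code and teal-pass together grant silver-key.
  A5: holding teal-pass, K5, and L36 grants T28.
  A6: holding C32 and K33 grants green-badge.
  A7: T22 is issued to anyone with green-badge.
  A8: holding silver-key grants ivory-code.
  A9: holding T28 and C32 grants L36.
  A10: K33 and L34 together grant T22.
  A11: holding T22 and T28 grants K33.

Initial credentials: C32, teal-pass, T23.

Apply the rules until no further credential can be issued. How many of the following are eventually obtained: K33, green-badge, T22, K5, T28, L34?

4

Holding teal-pass and C32 grants K5 (A3).
Holding T23, C32, and K5 grants K33 (A1).
Holding C32 and K33 grants green-badge (A6).
Holding green-badge grants T22 (A7).
K33: reached.
green-badge: reached.
T22: reached.
K5: reached.
T28 would need teal-pass, K5, and L36 (A5), but L36 is never granted.
L34 would need L36 (A2), but L36 is never granted.
Reached: K33, green-badge, T22, and K5 — 4 of the 6.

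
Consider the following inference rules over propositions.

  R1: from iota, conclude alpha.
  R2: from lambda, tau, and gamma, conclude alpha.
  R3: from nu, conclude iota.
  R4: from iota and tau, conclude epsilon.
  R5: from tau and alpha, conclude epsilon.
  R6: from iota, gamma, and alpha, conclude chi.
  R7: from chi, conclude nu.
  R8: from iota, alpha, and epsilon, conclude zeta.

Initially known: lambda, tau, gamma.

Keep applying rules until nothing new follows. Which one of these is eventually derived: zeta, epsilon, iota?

epsilon

lambda, tau, and gamma hold, so alpha follows (R2).
From tau and alpha, R5 gives epsilon.
iota would need nu (R3), but nu is never established. zeta would need iota, alpha, and epsilon (R8), but iota is never established.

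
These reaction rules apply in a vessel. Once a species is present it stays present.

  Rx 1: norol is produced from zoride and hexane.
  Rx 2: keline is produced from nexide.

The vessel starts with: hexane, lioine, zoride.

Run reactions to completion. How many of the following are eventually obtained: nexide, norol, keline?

1

zoride and hexane present → norol forms (Rx 1).
No rule produces nexide, and it is not given.
norol: reached.
keline would need nexide (Rx 2), but nexide never forms.
Reached: norol — 1 of the 3.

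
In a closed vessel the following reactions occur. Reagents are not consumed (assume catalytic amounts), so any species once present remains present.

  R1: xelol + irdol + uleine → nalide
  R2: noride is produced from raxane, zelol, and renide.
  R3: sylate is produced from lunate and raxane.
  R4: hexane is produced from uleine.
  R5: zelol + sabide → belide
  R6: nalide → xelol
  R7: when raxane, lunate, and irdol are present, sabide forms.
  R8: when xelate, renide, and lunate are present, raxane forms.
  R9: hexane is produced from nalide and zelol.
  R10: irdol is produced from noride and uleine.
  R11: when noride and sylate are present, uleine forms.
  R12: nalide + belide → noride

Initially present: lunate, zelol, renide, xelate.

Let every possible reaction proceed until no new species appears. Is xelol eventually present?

xelol would need nalide (R6), but nalide never forms.

No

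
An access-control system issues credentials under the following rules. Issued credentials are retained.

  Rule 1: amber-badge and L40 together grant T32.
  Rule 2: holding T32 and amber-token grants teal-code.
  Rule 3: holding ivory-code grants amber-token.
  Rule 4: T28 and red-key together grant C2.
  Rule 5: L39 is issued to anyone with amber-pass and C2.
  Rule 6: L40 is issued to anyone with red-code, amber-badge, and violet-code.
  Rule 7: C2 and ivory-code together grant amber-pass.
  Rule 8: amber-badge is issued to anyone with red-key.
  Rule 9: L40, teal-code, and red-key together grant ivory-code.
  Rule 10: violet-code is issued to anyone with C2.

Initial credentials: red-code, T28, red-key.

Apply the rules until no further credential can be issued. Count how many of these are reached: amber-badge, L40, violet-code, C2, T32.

5

Holding red-key grants amber-badge (Rule 8).
Holding T28 and red-key grants C2 (Rule 4).
Holding C2 grants violet-code (Rule 10).
Holding red-code, amber-badge, and violet-code grants L40 (Rule 6).
Holding amber-badge and L40 grants T32 (Rule 1).
amber-badge: reached.
L40: reached.
violet-code: reached.
C2: reached.
T32: reached.
All 5 are reached.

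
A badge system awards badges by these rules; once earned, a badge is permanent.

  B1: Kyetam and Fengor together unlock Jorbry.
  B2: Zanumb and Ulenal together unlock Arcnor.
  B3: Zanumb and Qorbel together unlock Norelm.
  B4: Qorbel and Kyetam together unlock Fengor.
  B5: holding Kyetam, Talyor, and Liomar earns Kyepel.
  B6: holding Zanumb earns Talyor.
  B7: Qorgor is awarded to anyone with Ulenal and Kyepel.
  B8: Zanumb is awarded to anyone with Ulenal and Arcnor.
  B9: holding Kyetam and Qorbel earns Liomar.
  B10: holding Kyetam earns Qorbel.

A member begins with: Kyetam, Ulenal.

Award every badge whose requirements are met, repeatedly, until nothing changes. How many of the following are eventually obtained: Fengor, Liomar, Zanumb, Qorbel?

With Kyetam, Qorbel is earned (B10).
With Kyetam and Qorbel, Liomar is earned (B9).
With Qorbel and Kyetam, Fengor is earned (B4).
Fengor: reached.
Liomar: reached.
Zanumb would need Ulenal and Arcnor (B8), but Arcnor is never earned.
Qorbel: reached.
Reached: Fengor, Liomar, and Qorbel — 3 of the 4.

3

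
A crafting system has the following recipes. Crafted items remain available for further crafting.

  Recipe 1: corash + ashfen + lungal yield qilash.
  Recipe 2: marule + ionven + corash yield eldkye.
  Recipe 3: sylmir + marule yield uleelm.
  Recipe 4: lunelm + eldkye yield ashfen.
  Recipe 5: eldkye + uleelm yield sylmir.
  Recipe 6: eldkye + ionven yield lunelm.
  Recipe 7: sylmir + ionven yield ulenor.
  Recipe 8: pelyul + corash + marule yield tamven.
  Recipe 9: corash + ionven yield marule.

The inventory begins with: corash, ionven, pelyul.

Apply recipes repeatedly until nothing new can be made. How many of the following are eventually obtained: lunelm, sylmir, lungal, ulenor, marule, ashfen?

Using Recipe 9, corash and ionven make marule.
Using Recipe 2, marule, ionven, and corash make eldkye.
eldkye + ionven → lunelm (Recipe 6).
Using Recipe 4, lunelm and eldkye make ashfen.
lunelm: reached.
sylmir would need eldkye and uleelm (Recipe 5), but uleelm is never obtained.
No rule produces lungal, and it is not given.
ulenor would need sylmir and ionven (Recipe 7), but sylmir is never obtained.
marule: reached.
ashfen: reached.
Reached: lunelm, marule, and ashfen — 3 of the 6.

3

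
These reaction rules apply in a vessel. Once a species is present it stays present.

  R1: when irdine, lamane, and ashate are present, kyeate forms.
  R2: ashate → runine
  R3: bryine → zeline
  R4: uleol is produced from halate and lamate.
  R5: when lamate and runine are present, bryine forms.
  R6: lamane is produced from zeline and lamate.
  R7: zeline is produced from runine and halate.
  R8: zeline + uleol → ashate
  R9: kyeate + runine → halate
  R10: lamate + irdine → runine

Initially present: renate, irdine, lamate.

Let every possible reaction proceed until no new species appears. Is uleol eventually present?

uleol would need halate and lamate (R4), but halate never forms.

No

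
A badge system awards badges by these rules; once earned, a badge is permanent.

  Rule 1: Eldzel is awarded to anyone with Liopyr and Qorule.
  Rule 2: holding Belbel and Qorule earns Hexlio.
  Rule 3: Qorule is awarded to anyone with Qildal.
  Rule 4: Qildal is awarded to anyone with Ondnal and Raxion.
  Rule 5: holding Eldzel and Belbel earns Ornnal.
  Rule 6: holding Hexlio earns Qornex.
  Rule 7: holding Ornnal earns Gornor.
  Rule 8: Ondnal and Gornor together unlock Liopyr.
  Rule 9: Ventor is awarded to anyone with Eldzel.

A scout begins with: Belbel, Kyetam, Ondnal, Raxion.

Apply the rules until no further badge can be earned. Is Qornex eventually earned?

Yes

With Ondnal and Raxion, Qildal is earned (Rule 4).
With Qildal, Qorule is earned (Rule 3).
With Belbel and Qorule, Hexlio is earned (Rule 2).
With Hexlio, Qornex is earned (Rule 6).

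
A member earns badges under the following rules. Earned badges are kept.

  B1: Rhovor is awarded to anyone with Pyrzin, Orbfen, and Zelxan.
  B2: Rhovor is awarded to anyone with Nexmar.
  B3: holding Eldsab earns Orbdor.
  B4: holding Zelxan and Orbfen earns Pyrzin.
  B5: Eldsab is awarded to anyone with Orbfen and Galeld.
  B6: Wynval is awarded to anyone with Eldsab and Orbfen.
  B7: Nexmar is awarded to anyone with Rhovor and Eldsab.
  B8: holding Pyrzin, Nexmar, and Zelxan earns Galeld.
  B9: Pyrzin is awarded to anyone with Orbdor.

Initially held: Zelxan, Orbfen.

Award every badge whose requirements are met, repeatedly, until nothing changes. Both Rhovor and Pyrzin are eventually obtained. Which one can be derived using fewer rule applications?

Pyrzin

Pyrzin: With Zelxan and Orbfen, Pyrzin is earned (B4). [1 rule application]
Rhovor: With Zelxan and Orbfen, Pyrzin is earned (B4). With Pyrzin, Orbfen, and Zelxan, Rhovor is earned (B1). [2 rule applications]
Pyrzin needs fewer.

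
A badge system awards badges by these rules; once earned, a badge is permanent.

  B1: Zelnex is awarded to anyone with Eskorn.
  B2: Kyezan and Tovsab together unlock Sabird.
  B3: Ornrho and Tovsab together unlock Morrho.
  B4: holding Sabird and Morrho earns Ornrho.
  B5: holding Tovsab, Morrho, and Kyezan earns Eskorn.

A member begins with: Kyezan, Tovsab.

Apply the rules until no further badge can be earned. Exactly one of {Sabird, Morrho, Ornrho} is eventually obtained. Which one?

Sabird

With Kyezan and Tovsab, Sabird is earned (B2).
Ornrho would need Sabird and Morrho (B4), but Morrho is never earned. Morrho would need Ornrho and Tovsab (B3), but Ornrho is never earned.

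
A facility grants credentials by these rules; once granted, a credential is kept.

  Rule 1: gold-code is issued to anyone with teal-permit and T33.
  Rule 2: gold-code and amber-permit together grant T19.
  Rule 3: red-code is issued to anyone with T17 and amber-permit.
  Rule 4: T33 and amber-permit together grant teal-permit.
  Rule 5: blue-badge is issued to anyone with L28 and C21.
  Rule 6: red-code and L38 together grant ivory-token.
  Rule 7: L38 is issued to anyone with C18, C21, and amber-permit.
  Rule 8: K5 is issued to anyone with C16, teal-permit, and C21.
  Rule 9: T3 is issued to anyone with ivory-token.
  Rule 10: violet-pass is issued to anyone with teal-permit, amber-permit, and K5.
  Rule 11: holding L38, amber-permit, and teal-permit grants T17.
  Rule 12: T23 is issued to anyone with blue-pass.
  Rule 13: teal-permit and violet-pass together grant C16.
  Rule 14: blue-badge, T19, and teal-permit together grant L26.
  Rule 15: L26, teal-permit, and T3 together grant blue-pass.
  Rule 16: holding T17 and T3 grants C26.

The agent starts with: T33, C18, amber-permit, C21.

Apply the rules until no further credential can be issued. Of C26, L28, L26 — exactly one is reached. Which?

Holding T33 and amber-permit grants teal-permit (Rule 4).
Holding C18, C21, and amber-permit grants L38 (Rule 7).
Holding L38, amber-permit, and teal-permit grants T17 (Rule 11).
Holding T17 and amber-permit grants red-code (Rule 3).
Holding red-code and L38 grants ivory-token (Rule 6).
Holding ivory-token grants T3 (Rule 9).
Holding T17 and T3 grants C26 (Rule 16).
L26 would need blue-badge, T19, and teal-permit (Rule 14), but blue-badge is never granted. No rule produces L28, and it is not given.

C26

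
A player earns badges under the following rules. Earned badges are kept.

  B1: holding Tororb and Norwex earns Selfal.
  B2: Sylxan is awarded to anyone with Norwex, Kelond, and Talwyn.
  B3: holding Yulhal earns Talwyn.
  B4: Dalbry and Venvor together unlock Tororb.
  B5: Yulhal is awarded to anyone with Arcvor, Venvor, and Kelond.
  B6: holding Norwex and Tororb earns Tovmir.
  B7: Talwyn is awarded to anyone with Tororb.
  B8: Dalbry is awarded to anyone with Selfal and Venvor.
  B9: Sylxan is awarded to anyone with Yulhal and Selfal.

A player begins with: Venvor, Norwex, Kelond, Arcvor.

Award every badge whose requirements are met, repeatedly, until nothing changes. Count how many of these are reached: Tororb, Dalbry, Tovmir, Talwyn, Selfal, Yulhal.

With Arcvor, Venvor, and Kelond, Yulhal is earned (B5).
With Yulhal, Talwyn is earned (B3).
Tororb would need Dalbry and Venvor (B4), but Dalbry is never earned.
Dalbry would need Selfal and Venvor (B8), but Selfal is never earned.
Tovmir would need Norwex and Tororb (B6), but Tororb is never earned.
Talwyn: reached.
Selfal would need Tororb and Norwex (B1), but Tororb is never earned.
Yulhal: reached.
Reached: Talwyn and Yulhal — 2 of the 6.

2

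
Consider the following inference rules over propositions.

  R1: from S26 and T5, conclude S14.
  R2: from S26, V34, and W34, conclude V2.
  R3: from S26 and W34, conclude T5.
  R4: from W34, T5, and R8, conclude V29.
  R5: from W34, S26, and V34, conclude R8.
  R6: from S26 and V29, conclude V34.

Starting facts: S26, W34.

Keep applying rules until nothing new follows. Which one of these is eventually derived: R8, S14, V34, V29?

S14

From S26 and W34, R3 gives T5.
S26 and T5 hold, so S14 follows (R1).
V34 would need S26 and V29 (R6), but V29 is never established. R8 would need W34, S26, and V34 (R5), but V34 is never established. V29 would need W34, T5, and R8 (R4), but R8 is never established.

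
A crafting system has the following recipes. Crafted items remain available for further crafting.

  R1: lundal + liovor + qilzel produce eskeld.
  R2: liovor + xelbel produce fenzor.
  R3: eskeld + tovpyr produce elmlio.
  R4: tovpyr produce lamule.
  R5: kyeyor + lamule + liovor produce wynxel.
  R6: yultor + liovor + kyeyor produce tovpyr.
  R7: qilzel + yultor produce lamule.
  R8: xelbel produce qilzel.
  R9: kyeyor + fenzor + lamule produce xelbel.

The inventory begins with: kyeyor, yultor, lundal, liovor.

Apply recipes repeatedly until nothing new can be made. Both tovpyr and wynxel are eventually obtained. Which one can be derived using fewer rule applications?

tovpyr

tovpyr: yultor + liovor + kyeyor → tovpyr (R6). [1 rule application]
wynxel: yultor + liovor + kyeyor → tovpyr (R6). tovpyr → lamule (R4). Using R5, kyeyor, lamule, and liovor make wynxel. [3 rule applications]
tovpyr needs fewer.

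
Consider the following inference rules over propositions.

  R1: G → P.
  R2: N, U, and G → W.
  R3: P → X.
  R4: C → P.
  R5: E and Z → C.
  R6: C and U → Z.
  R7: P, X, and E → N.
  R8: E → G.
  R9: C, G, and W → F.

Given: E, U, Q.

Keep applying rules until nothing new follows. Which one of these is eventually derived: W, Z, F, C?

E holds, so G follows (R8).
From G, R1 gives P.
From P, R3 gives X.
P, X, and E hold, so N follows (R7).
From N, U, and G, R2 gives W.
F would need C, G, and W (R9), but C is never established. C would need E and Z (R5), but Z is never established. Z would need C and U (R6), but C is never established.

W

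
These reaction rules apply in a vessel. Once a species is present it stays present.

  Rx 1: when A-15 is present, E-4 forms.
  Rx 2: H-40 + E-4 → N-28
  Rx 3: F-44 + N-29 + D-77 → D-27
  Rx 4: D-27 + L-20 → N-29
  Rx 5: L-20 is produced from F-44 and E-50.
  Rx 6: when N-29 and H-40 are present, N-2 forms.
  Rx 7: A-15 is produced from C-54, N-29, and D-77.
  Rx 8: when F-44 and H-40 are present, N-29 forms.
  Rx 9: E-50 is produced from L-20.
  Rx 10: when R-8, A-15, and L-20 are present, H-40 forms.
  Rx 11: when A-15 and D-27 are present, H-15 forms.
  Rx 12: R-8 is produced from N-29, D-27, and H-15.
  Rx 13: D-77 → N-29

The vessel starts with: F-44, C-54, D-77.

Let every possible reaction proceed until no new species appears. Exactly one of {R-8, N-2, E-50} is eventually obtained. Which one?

D-77 present → N-29 forms (Rx 13).
F-44, N-29, and D-77 present → D-27 forms (Rx 3).
C-54, N-29, and D-77 present → A-15 forms (Rx 7).
A-15 and D-27 present → H-15 forms (Rx 11).
N-29, D-27, and H-15 present → R-8 forms (Rx 12).
N-2 would need N-29 and H-40 (Rx 6), but H-40 never forms. E-50 would need L-20 (Rx 9), but L-20 never forms.

R-8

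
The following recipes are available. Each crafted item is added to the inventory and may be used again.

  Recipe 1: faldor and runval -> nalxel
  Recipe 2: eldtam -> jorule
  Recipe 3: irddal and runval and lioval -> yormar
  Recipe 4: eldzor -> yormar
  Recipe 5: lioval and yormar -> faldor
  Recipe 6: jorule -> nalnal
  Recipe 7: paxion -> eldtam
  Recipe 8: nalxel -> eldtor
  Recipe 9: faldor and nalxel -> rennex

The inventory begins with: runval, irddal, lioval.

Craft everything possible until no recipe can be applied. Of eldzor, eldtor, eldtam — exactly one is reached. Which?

eldtor

irddal and runval and lioval -> yormar (Recipe 3).
lioval and yormar -> faldor (Recipe 5).
faldor and runval -> nalxel (Recipe 1).
Using Recipe 8, nalxel makes eldtor.
No rule produces eldzor, and it is not given. eldtam would need paxion (Recipe 7), but paxion is never obtained.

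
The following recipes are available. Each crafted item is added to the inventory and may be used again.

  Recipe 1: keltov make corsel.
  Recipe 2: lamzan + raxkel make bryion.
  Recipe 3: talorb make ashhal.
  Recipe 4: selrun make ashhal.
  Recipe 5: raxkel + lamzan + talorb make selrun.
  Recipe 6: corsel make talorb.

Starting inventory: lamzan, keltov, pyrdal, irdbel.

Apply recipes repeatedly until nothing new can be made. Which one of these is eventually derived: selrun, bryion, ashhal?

ashhal

keltov → corsel (Recipe 1).
corsel → talorb (Recipe 6).
Using Recipe 3, talorb makes ashhal.
bryion would need lamzan and raxkel (Recipe 2), but raxkel is never obtained. selrun would need raxkel, lamzan, and talorb (Recipe 5), but raxkel is never obtained.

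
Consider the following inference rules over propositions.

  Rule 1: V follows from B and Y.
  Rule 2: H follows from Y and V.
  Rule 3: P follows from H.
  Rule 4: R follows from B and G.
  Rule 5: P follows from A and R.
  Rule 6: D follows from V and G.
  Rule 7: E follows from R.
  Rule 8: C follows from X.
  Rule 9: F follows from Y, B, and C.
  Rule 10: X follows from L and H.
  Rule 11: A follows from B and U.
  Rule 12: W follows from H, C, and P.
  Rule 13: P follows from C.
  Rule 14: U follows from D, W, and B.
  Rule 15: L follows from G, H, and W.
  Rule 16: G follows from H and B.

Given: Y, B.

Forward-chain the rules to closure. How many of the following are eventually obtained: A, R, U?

1

B and Y hold, so V follows (Rule 1).
Y and V hold, so H follows (Rule 2).
H and B hold, so G follows (Rule 16).
From B and G, Rule 4 gives R.
A would need B and U (Rule 11), but U is never established.
R: reached.
U would need D, W, and B (Rule 14), but W is never established.
Reached: R — 1 of the 3.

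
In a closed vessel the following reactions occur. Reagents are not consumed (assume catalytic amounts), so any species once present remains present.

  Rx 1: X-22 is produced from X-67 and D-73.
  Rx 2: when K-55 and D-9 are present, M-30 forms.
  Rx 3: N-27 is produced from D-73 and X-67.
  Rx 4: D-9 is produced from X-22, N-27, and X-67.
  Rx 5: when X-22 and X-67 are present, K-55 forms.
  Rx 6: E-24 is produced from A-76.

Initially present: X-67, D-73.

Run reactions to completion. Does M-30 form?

D-73 and X-67 present → N-27 forms (Rx 3).
X-67 and D-73 present → X-22 forms (Rx 1).
X-22, N-27, and X-67 present → D-9 forms (Rx 4).
X-22 and X-67 present → K-55 forms (Rx 5).
K-55 and D-9 present → M-30 forms (Rx 2).

Yes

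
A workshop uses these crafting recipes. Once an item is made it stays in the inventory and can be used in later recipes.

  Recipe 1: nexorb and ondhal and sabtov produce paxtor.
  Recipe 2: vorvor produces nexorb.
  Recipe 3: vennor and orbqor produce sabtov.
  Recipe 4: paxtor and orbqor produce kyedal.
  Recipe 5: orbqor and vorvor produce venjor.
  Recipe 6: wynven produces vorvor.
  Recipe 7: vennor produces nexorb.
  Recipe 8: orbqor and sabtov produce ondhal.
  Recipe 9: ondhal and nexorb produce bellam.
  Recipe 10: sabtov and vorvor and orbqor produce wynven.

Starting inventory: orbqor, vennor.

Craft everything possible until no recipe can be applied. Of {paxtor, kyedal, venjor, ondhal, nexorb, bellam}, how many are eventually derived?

5

vennor and orbqor → sabtov (Recipe 3).
vennor → nexorb (Recipe 7).
orbqor and sabtov → ondhal (Recipe 8).
Using Recipe 1, nexorb, ondhal, and sabtov make paxtor.
Using Recipe 9, ondhal and nexorb make bellam.
Using Recipe 4, paxtor and orbqor make kyedal.
paxtor: reached.
kyedal: reached.
venjor would need orbqor and vorvor (Recipe 5), but vorvor is never obtained.
ondhal: reached.
nexorb: reached.
bellam: reached.
Reached: paxtor, kyedal, ondhal, nexorb, and bellam — 5 of the 6.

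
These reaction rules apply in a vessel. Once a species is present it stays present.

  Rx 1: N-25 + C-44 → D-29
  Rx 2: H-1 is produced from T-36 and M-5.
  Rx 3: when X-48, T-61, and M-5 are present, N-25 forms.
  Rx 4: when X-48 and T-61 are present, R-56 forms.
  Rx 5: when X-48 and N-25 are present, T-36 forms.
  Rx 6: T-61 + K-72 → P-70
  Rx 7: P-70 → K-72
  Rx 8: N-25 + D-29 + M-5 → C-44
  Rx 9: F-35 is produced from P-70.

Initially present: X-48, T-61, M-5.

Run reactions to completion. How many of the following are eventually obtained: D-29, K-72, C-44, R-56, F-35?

1

X-48 and T-61 present → R-56 forms (Rx 4).
D-29 would need N-25 and C-44 (Rx 1), but C-44 never forms.
K-72 would need P-70 (Rx 7), but P-70 never forms.
C-44 would need N-25, D-29, and M-5 (Rx 8), but D-29 never forms.
R-56: reached.
F-35 would need P-70 (Rx 9), but P-70 never forms.
Reached: R-56 — 1 of the 5.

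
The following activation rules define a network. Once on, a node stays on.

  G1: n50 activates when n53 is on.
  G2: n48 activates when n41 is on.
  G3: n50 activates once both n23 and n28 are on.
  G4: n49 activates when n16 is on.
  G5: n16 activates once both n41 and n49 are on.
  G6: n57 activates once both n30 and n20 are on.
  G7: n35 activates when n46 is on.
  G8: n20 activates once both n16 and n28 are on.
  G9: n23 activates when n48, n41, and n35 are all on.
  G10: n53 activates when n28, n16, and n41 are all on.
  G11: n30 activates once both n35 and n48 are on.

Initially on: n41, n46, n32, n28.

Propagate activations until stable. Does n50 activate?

Yes

n46 is on, so n35 activates (G7).
G2: n41 on → n48 on.
G9: n48, n41, and n35 on → n23 on.
G3: n23 and n28 on → n50 on.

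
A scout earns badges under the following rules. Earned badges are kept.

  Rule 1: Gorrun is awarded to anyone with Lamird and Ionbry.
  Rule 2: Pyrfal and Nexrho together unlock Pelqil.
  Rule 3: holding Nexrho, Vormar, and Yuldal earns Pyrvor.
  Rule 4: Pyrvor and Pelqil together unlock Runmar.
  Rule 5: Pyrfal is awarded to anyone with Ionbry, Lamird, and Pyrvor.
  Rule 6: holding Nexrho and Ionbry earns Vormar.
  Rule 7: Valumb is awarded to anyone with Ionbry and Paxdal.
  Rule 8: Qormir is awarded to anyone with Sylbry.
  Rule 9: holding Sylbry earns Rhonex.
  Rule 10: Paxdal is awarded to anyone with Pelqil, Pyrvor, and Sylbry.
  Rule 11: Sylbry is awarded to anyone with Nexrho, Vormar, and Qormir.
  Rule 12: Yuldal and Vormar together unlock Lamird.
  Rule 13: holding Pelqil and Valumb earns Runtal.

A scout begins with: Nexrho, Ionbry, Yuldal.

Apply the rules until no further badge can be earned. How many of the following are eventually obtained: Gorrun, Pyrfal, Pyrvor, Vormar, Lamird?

5

With Nexrho and Ionbry, Vormar is earned (Rule 6).
With Nexrho, Vormar, and Yuldal, Pyrvor is earned (Rule 3).
With Yuldal and Vormar, Lamird is earned (Rule 12).
With Lamird and Ionbry, Gorrun is earned (Rule 1).
With Ionbry, Lamird, and Pyrvor, Pyrfal is earned (Rule 5).
Gorrun: reached.
Pyrfal: reached.
Pyrvor: reached.
Vormar: reached.
Lamird: reached.
All 5 are reached.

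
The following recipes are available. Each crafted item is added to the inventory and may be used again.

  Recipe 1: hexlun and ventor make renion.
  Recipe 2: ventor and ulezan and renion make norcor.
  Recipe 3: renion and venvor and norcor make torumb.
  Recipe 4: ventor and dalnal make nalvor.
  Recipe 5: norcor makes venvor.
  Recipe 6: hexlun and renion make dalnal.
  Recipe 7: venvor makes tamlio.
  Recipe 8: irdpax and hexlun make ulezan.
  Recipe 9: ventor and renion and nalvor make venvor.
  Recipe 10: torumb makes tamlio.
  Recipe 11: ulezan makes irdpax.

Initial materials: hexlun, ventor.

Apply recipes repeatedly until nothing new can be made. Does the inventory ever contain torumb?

No

torumb would need renion, venvor, and norcor (Recipe 3), but norcor is never obtained.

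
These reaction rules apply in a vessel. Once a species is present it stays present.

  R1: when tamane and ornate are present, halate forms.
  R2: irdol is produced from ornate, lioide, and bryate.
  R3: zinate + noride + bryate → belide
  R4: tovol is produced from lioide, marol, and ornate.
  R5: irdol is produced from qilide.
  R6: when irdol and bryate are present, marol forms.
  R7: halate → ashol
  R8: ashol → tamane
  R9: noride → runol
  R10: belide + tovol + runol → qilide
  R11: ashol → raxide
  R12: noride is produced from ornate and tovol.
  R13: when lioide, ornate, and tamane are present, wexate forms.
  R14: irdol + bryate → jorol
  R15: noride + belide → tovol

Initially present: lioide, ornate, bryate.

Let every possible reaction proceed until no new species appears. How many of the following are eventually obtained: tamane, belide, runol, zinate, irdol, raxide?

ornate, lioide, and bryate present → irdol forms (R2).
irdol and bryate present → marol forms (R6).
lioide, marol, and ornate present → tovol forms (R4).
ornate and tovol present → noride forms (R12).
noride present → runol forms (R9).
tamane would need ashol (R8), but ashol never forms.
belide would need zinate, noride, and bryate (R3), but zinate never forms.
runol: reached.
No rule produces zinate, and it is not given.
irdol: reached.
raxide would need ashol (R11), but ashol never forms.
Reached: runol and irdol — 2 of the 6.

2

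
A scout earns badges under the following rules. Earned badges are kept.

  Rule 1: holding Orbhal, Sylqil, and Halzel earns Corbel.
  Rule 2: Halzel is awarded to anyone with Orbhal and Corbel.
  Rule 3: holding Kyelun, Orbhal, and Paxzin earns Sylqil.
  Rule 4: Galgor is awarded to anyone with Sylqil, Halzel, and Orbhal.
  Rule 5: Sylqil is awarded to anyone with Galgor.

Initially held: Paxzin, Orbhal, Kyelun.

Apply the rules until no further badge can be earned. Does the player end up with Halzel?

Halzel would need Orbhal and Corbel (Rule 2), but Corbel is never earned.

No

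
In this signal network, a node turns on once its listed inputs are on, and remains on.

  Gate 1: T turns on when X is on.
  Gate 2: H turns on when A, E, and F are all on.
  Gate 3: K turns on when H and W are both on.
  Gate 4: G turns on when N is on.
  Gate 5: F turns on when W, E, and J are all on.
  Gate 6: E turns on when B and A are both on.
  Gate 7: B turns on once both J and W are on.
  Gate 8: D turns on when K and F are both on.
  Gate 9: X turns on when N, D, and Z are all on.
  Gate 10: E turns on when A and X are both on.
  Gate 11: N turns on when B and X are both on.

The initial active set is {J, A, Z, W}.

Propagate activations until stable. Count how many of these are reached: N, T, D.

1

J and W are on, so B turns on (Gate 7).
Gate 6: B and A on → E on.
W, E, and J are on, so F turns on (Gate 5).
Gate 2: A, E, and F on → H on.
Gate 3: H and W on → K on.
Gate 8: K and F on → D on.
N would need B and X (Gate 11), but X never turns on.
T would need X (Gate 1), but X never turns on.
D: reached.
Reached: D — 1 of the 3.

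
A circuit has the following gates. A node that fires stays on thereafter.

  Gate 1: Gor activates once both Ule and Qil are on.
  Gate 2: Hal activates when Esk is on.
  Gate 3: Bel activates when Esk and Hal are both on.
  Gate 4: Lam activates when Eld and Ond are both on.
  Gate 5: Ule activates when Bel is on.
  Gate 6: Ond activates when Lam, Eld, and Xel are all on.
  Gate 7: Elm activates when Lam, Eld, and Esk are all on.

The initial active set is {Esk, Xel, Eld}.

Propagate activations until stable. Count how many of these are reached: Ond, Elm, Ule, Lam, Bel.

Gate 2: Esk on → Hal on.
Esk and Hal are on, so Bel activates (Gate 3).
Gate 5: Bel on → Ule on.
Ond would need Lam, Eld, and Xel (Gate 6), but Lam never turns on.
Elm would need Lam, Eld, and Esk (Gate 7), but Lam never turns on.
Ule: reached.
Lam would need Eld and Ond (Gate 4), but Ond never turns on.
Bel: reached.
Reached: Ule and Bel — 2 of the 5.

2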